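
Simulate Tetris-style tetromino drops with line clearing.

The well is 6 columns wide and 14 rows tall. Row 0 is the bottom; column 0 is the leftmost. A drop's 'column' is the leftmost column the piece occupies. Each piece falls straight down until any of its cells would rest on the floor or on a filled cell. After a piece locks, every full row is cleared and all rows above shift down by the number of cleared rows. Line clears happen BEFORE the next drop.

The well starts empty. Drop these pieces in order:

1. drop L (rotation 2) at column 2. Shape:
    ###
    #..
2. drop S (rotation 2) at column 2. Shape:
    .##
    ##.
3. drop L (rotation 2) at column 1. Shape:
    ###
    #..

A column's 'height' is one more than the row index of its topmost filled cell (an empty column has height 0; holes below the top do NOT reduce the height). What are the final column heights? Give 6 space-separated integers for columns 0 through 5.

Answer: 0 5 5 5 4 0

Derivation:
Drop 1: L rot2 at col 2 lands with bottom-row=0; cleared 0 line(s) (total 0); column heights now [0 0 2 2 2 0], max=2
Drop 2: S rot2 at col 2 lands with bottom-row=2; cleared 0 line(s) (total 0); column heights now [0 0 3 4 4 0], max=4
Drop 3: L rot2 at col 1 lands with bottom-row=3; cleared 0 line(s) (total 0); column heights now [0 5 5 5 4 0], max=5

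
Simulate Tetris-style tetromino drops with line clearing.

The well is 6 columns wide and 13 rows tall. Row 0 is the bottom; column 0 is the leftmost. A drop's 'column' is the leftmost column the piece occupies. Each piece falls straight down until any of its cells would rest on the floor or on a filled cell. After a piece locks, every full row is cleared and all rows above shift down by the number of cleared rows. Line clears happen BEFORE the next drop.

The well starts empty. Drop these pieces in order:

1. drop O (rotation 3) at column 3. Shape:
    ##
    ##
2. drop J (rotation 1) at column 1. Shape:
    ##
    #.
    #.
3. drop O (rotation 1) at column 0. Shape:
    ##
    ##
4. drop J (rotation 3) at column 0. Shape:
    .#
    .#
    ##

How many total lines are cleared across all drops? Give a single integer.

Answer: 0

Derivation:
Drop 1: O rot3 at col 3 lands with bottom-row=0; cleared 0 line(s) (total 0); column heights now [0 0 0 2 2 0], max=2
Drop 2: J rot1 at col 1 lands with bottom-row=0; cleared 0 line(s) (total 0); column heights now [0 3 3 2 2 0], max=3
Drop 3: O rot1 at col 0 lands with bottom-row=3; cleared 0 line(s) (total 0); column heights now [5 5 3 2 2 0], max=5
Drop 4: J rot3 at col 0 lands with bottom-row=5; cleared 0 line(s) (total 0); column heights now [6 8 3 2 2 0], max=8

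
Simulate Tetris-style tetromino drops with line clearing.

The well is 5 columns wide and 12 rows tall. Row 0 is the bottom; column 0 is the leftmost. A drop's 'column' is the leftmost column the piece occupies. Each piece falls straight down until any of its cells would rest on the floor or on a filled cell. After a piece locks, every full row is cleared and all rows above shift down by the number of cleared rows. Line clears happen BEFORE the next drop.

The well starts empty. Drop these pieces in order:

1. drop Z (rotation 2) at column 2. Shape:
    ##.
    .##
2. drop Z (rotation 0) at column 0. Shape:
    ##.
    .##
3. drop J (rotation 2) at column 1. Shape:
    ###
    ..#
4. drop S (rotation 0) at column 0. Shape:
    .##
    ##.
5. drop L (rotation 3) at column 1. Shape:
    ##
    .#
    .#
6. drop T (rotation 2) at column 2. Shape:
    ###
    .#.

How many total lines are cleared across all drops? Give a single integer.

Answer: 0

Derivation:
Drop 1: Z rot2 at col 2 lands with bottom-row=0; cleared 0 line(s) (total 0); column heights now [0 0 2 2 1], max=2
Drop 2: Z rot0 at col 0 lands with bottom-row=2; cleared 0 line(s) (total 0); column heights now [4 4 3 2 1], max=4
Drop 3: J rot2 at col 1 lands with bottom-row=3; cleared 0 line(s) (total 0); column heights now [4 5 5 5 1], max=5
Drop 4: S rot0 at col 0 lands with bottom-row=5; cleared 0 line(s) (total 0); column heights now [6 7 7 5 1], max=7
Drop 5: L rot3 at col 1 lands with bottom-row=7; cleared 0 line(s) (total 0); column heights now [6 10 10 5 1], max=10
Drop 6: T rot2 at col 2 lands with bottom-row=9; cleared 0 line(s) (total 0); column heights now [6 10 11 11 11], max=11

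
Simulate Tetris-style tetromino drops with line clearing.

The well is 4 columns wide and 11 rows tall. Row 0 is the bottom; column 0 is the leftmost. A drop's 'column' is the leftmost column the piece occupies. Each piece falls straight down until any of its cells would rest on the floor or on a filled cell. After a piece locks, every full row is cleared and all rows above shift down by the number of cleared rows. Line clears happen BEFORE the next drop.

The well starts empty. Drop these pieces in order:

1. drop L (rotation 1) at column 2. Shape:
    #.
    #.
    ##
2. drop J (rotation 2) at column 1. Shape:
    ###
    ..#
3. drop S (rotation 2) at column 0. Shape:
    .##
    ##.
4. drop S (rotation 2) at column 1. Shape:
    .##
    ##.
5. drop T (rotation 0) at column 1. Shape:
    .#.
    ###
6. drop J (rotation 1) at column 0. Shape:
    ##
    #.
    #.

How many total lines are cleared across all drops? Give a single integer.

Answer: 1

Derivation:
Drop 1: L rot1 at col 2 lands with bottom-row=0; cleared 0 line(s) (total 0); column heights now [0 0 3 1], max=3
Drop 2: J rot2 at col 1 lands with bottom-row=2; cleared 0 line(s) (total 0); column heights now [0 4 4 4], max=4
Drop 3: S rot2 at col 0 lands with bottom-row=4; cleared 0 line(s) (total 0); column heights now [5 6 6 4], max=6
Drop 4: S rot2 at col 1 lands with bottom-row=6; cleared 0 line(s) (total 0); column heights now [5 7 8 8], max=8
Drop 5: T rot0 at col 1 lands with bottom-row=8; cleared 0 line(s) (total 0); column heights now [5 9 10 9], max=10
Drop 6: J rot1 at col 0 lands with bottom-row=7; cleared 1 line(s) (total 1); column heights now [9 9 9 8], max=9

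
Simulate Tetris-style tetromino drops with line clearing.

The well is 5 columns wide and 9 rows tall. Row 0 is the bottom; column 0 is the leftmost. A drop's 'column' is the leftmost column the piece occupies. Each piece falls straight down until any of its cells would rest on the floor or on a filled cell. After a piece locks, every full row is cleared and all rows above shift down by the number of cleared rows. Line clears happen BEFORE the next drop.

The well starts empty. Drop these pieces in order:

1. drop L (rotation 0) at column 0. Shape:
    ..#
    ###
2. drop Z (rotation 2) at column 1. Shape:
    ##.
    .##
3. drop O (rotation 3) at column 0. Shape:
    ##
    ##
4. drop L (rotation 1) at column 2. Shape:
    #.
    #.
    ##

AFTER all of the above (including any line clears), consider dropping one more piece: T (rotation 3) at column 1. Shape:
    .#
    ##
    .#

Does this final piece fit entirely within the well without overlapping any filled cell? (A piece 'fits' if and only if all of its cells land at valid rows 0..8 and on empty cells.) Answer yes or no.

Drop 1: L rot0 at col 0 lands with bottom-row=0; cleared 0 line(s) (total 0); column heights now [1 1 2 0 0], max=2
Drop 2: Z rot2 at col 1 lands with bottom-row=2; cleared 0 line(s) (total 0); column heights now [1 4 4 3 0], max=4
Drop 3: O rot3 at col 0 lands with bottom-row=4; cleared 0 line(s) (total 0); column heights now [6 6 4 3 0], max=6
Drop 4: L rot1 at col 2 lands with bottom-row=4; cleared 0 line(s) (total 0); column heights now [6 6 7 5 0], max=7
Test piece T rot3 at col 1 (width 2): heights before test = [6 6 7 5 0]; fits = False

Answer: no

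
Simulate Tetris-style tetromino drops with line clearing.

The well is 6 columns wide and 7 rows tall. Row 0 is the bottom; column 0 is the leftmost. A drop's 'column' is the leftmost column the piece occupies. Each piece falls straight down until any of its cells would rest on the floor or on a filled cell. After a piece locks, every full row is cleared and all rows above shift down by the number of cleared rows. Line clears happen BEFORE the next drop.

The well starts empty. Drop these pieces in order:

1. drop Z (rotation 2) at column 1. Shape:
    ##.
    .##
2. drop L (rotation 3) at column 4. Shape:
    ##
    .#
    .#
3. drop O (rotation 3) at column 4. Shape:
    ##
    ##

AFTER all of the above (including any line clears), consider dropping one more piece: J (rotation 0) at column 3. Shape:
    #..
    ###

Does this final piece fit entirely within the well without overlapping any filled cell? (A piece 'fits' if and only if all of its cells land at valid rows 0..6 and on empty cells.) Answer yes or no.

Drop 1: Z rot2 at col 1 lands with bottom-row=0; cleared 0 line(s) (total 0); column heights now [0 2 2 1 0 0], max=2
Drop 2: L rot3 at col 4 lands with bottom-row=0; cleared 0 line(s) (total 0); column heights now [0 2 2 1 3 3], max=3
Drop 3: O rot3 at col 4 lands with bottom-row=3; cleared 0 line(s) (total 0); column heights now [0 2 2 1 5 5], max=5
Test piece J rot0 at col 3 (width 3): heights before test = [0 2 2 1 5 5]; fits = True

Answer: yes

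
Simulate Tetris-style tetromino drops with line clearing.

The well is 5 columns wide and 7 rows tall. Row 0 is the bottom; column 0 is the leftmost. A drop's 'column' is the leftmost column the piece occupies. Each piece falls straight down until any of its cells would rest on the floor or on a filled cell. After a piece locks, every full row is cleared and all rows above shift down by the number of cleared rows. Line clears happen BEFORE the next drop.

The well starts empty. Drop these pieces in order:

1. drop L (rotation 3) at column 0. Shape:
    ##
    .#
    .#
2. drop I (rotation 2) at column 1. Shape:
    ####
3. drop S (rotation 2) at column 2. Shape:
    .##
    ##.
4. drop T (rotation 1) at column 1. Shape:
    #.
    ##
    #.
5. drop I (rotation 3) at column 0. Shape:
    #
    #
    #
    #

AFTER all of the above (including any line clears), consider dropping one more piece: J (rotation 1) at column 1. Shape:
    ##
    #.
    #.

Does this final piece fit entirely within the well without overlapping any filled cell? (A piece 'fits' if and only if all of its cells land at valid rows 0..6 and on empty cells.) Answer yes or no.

Answer: no

Derivation:
Drop 1: L rot3 at col 0 lands with bottom-row=0; cleared 0 line(s) (total 0); column heights now [3 3 0 0 0], max=3
Drop 2: I rot2 at col 1 lands with bottom-row=3; cleared 0 line(s) (total 0); column heights now [3 4 4 4 4], max=4
Drop 3: S rot2 at col 2 lands with bottom-row=4; cleared 0 line(s) (total 0); column heights now [3 4 5 6 6], max=6
Drop 4: T rot1 at col 1 lands with bottom-row=4; cleared 0 line(s) (total 0); column heights now [3 7 6 6 6], max=7
Drop 5: I rot3 at col 0 lands with bottom-row=3; cleared 2 line(s) (total 2); column heights now [5 5 4 4 0], max=5
Test piece J rot1 at col 1 (width 2): heights before test = [5 5 4 4 0]; fits = False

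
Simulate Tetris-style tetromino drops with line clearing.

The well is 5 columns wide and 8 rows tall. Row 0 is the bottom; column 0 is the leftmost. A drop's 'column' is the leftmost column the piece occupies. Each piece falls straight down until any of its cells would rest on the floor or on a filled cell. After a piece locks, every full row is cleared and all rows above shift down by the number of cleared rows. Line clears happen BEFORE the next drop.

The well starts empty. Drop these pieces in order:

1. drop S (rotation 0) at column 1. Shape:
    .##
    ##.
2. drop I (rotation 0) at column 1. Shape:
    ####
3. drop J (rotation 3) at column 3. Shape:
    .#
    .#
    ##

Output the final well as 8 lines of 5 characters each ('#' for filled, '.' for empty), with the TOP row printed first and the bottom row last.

Answer: .....
.....
....#
....#
...##
.####
..##.
.##..

Derivation:
Drop 1: S rot0 at col 1 lands with bottom-row=0; cleared 0 line(s) (total 0); column heights now [0 1 2 2 0], max=2
Drop 2: I rot0 at col 1 lands with bottom-row=2; cleared 0 line(s) (total 0); column heights now [0 3 3 3 3], max=3
Drop 3: J rot3 at col 3 lands with bottom-row=3; cleared 0 line(s) (total 0); column heights now [0 3 3 4 6], max=6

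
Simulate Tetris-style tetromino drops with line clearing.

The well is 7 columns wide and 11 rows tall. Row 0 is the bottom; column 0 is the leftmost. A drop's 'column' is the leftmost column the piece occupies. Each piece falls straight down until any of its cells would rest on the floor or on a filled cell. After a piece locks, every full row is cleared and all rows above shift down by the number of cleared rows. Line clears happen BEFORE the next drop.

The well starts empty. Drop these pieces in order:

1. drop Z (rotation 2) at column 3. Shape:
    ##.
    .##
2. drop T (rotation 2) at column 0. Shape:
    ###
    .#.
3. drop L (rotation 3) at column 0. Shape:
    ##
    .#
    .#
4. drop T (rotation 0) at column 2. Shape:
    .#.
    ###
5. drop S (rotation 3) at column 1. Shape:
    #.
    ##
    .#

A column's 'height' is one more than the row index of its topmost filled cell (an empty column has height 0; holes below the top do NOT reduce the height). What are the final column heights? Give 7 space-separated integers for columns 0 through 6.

Drop 1: Z rot2 at col 3 lands with bottom-row=0; cleared 0 line(s) (total 0); column heights now [0 0 0 2 2 1 0], max=2
Drop 2: T rot2 at col 0 lands with bottom-row=0; cleared 0 line(s) (total 0); column heights now [2 2 2 2 2 1 0], max=2
Drop 3: L rot3 at col 0 lands with bottom-row=2; cleared 0 line(s) (total 0); column heights now [5 5 2 2 2 1 0], max=5
Drop 4: T rot0 at col 2 lands with bottom-row=2; cleared 0 line(s) (total 0); column heights now [5 5 3 4 3 1 0], max=5
Drop 5: S rot3 at col 1 lands with bottom-row=4; cleared 0 line(s) (total 0); column heights now [5 7 6 4 3 1 0], max=7

Answer: 5 7 6 4 3 1 0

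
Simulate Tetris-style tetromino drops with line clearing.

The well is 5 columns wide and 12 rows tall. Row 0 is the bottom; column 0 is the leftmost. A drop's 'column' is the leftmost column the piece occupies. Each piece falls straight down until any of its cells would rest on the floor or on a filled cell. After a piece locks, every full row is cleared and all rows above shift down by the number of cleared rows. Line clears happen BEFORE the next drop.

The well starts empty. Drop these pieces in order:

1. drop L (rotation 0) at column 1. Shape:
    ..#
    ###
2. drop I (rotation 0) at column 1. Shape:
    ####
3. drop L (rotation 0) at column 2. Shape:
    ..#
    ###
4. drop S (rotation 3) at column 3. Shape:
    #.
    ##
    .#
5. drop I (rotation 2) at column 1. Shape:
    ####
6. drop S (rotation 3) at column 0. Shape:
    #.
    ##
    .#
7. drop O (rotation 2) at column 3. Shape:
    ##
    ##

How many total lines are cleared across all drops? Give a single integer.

Answer: 0

Derivation:
Drop 1: L rot0 at col 1 lands with bottom-row=0; cleared 0 line(s) (total 0); column heights now [0 1 1 2 0], max=2
Drop 2: I rot0 at col 1 lands with bottom-row=2; cleared 0 line(s) (total 0); column heights now [0 3 3 3 3], max=3
Drop 3: L rot0 at col 2 lands with bottom-row=3; cleared 0 line(s) (total 0); column heights now [0 3 4 4 5], max=5
Drop 4: S rot3 at col 3 lands with bottom-row=5; cleared 0 line(s) (total 0); column heights now [0 3 4 8 7], max=8
Drop 5: I rot2 at col 1 lands with bottom-row=8; cleared 0 line(s) (total 0); column heights now [0 9 9 9 9], max=9
Drop 6: S rot3 at col 0 lands with bottom-row=9; cleared 0 line(s) (total 0); column heights now [12 11 9 9 9], max=12
Drop 7: O rot2 at col 3 lands with bottom-row=9; cleared 0 line(s) (total 0); column heights now [12 11 9 11 11], max=12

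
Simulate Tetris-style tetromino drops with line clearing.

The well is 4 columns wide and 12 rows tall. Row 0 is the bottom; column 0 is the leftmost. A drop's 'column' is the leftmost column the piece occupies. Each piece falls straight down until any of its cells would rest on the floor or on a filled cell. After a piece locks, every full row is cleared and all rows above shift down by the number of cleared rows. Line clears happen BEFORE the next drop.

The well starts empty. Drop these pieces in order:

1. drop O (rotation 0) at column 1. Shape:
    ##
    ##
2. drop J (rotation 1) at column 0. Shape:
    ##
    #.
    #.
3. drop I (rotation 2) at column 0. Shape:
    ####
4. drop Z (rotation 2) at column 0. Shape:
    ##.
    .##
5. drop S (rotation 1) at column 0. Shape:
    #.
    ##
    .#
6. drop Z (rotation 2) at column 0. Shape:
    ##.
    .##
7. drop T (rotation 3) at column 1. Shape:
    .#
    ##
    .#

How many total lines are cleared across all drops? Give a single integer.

Answer: 1

Derivation:
Drop 1: O rot0 at col 1 lands with bottom-row=0; cleared 0 line(s) (total 0); column heights now [0 2 2 0], max=2
Drop 2: J rot1 at col 0 lands with bottom-row=0; cleared 0 line(s) (total 0); column heights now [3 3 2 0], max=3
Drop 3: I rot2 at col 0 lands with bottom-row=3; cleared 1 line(s) (total 1); column heights now [3 3 2 0], max=3
Drop 4: Z rot2 at col 0 lands with bottom-row=3; cleared 0 line(s) (total 1); column heights now [5 5 4 0], max=5
Drop 5: S rot1 at col 0 lands with bottom-row=5; cleared 0 line(s) (total 1); column heights now [8 7 4 0], max=8
Drop 6: Z rot2 at col 0 lands with bottom-row=7; cleared 0 line(s) (total 1); column heights now [9 9 8 0], max=9
Drop 7: T rot3 at col 1 lands with bottom-row=8; cleared 0 line(s) (total 1); column heights now [9 10 11 0], max=11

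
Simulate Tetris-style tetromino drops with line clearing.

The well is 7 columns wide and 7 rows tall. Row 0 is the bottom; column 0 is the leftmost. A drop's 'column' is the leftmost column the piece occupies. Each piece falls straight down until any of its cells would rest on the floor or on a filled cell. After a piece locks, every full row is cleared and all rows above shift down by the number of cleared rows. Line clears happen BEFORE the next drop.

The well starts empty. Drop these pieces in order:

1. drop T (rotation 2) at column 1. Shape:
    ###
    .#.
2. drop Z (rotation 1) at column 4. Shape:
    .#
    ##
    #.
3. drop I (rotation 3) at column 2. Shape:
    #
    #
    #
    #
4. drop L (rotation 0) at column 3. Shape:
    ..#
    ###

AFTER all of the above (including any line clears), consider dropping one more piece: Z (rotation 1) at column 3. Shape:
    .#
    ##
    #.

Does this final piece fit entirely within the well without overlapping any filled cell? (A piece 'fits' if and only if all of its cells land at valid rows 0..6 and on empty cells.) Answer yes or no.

Drop 1: T rot2 at col 1 lands with bottom-row=0; cleared 0 line(s) (total 0); column heights now [0 2 2 2 0 0 0], max=2
Drop 2: Z rot1 at col 4 lands with bottom-row=0; cleared 0 line(s) (total 0); column heights now [0 2 2 2 2 3 0], max=3
Drop 3: I rot3 at col 2 lands with bottom-row=2; cleared 0 line(s) (total 0); column heights now [0 2 6 2 2 3 0], max=6
Drop 4: L rot0 at col 3 lands with bottom-row=3; cleared 0 line(s) (total 0); column heights now [0 2 6 4 4 5 0], max=6
Test piece Z rot1 at col 3 (width 2): heights before test = [0 2 6 4 4 5 0]; fits = True

Answer: yes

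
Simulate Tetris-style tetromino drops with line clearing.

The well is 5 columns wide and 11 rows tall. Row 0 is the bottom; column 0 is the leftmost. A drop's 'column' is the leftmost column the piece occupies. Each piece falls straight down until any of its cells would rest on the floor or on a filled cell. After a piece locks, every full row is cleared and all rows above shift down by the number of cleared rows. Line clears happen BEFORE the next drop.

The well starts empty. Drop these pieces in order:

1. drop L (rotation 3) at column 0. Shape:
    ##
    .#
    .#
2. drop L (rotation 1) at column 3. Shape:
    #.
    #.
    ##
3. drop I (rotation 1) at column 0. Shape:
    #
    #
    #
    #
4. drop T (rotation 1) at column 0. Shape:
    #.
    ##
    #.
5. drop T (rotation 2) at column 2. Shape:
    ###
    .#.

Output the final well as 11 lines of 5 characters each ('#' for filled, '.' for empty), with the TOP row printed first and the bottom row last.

Drop 1: L rot3 at col 0 lands with bottom-row=0; cleared 0 line(s) (total 0); column heights now [3 3 0 0 0], max=3
Drop 2: L rot1 at col 3 lands with bottom-row=0; cleared 0 line(s) (total 0); column heights now [3 3 0 3 1], max=3
Drop 3: I rot1 at col 0 lands with bottom-row=3; cleared 0 line(s) (total 0); column heights now [7 3 0 3 1], max=7
Drop 4: T rot1 at col 0 lands with bottom-row=7; cleared 0 line(s) (total 0); column heights now [10 9 0 3 1], max=10
Drop 5: T rot2 at col 2 lands with bottom-row=3; cleared 0 line(s) (total 0); column heights now [10 9 5 5 5], max=10

Answer: .....
#....
##...
#....
#....
#....
#.###
#..#.
##.#.
.#.#.
.#.##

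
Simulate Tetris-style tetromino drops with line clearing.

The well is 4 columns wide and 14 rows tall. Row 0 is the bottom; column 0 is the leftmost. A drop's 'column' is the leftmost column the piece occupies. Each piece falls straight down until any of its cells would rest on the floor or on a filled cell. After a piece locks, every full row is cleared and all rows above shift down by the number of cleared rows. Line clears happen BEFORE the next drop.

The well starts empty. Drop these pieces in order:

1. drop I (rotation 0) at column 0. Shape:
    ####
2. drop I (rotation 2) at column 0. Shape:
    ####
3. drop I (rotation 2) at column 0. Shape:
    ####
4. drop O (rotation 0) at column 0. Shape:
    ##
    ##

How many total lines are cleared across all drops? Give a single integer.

Drop 1: I rot0 at col 0 lands with bottom-row=0; cleared 1 line(s) (total 1); column heights now [0 0 0 0], max=0
Drop 2: I rot2 at col 0 lands with bottom-row=0; cleared 1 line(s) (total 2); column heights now [0 0 0 0], max=0
Drop 3: I rot2 at col 0 lands with bottom-row=0; cleared 1 line(s) (total 3); column heights now [0 0 0 0], max=0
Drop 4: O rot0 at col 0 lands with bottom-row=0; cleared 0 line(s) (total 3); column heights now [2 2 0 0], max=2

Answer: 3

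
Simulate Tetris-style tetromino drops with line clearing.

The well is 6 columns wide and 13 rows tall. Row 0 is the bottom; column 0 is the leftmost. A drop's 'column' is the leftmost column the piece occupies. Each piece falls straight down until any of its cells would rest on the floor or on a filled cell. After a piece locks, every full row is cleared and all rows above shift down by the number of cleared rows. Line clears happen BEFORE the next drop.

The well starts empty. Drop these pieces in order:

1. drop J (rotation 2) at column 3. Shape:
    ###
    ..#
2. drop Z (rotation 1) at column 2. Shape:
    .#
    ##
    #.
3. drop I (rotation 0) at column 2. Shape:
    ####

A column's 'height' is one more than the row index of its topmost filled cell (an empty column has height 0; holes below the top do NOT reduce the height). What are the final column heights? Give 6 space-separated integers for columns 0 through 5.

Answer: 0 0 5 5 5 5

Derivation:
Drop 1: J rot2 at col 3 lands with bottom-row=0; cleared 0 line(s) (total 0); column heights now [0 0 0 2 2 2], max=2
Drop 2: Z rot1 at col 2 lands with bottom-row=1; cleared 0 line(s) (total 0); column heights now [0 0 3 4 2 2], max=4
Drop 3: I rot0 at col 2 lands with bottom-row=4; cleared 0 line(s) (total 0); column heights now [0 0 5 5 5 5], max=5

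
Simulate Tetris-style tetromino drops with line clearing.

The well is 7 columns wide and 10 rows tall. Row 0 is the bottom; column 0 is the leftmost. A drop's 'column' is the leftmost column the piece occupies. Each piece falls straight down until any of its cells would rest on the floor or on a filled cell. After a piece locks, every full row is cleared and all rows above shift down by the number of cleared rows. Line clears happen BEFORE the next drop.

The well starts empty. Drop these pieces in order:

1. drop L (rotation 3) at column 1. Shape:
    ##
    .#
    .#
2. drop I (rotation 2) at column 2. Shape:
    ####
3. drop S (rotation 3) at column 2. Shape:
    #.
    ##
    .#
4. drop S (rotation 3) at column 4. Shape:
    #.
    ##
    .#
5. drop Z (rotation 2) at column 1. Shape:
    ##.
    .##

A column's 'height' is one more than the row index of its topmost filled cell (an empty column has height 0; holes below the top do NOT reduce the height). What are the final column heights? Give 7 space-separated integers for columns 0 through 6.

Drop 1: L rot3 at col 1 lands with bottom-row=0; cleared 0 line(s) (total 0); column heights now [0 3 3 0 0 0 0], max=3
Drop 2: I rot2 at col 2 lands with bottom-row=3; cleared 0 line(s) (total 0); column heights now [0 3 4 4 4 4 0], max=4
Drop 3: S rot3 at col 2 lands with bottom-row=4; cleared 0 line(s) (total 0); column heights now [0 3 7 6 4 4 0], max=7
Drop 4: S rot3 at col 4 lands with bottom-row=4; cleared 0 line(s) (total 0); column heights now [0 3 7 6 7 6 0], max=7
Drop 5: Z rot2 at col 1 lands with bottom-row=7; cleared 0 line(s) (total 0); column heights now [0 9 9 8 7 6 0], max=9

Answer: 0 9 9 8 7 6 0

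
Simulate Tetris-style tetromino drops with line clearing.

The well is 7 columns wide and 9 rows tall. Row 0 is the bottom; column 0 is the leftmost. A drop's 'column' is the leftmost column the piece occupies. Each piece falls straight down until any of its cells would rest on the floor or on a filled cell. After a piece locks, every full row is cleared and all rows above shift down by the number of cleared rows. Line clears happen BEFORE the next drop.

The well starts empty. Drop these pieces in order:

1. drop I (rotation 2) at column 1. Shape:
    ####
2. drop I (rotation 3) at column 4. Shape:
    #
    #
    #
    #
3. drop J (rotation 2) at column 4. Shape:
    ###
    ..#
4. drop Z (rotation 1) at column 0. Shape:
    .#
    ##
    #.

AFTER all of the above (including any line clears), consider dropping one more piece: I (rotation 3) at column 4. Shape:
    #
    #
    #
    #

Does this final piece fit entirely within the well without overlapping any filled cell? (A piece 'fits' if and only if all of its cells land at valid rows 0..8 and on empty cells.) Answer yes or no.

Answer: no

Derivation:
Drop 1: I rot2 at col 1 lands with bottom-row=0; cleared 0 line(s) (total 0); column heights now [0 1 1 1 1 0 0], max=1
Drop 2: I rot3 at col 4 lands with bottom-row=1; cleared 0 line(s) (total 0); column heights now [0 1 1 1 5 0 0], max=5
Drop 3: J rot2 at col 4 lands with bottom-row=4; cleared 0 line(s) (total 0); column heights now [0 1 1 1 6 6 6], max=6
Drop 4: Z rot1 at col 0 lands with bottom-row=0; cleared 0 line(s) (total 0); column heights now [2 3 1 1 6 6 6], max=6
Test piece I rot3 at col 4 (width 1): heights before test = [2 3 1 1 6 6 6]; fits = False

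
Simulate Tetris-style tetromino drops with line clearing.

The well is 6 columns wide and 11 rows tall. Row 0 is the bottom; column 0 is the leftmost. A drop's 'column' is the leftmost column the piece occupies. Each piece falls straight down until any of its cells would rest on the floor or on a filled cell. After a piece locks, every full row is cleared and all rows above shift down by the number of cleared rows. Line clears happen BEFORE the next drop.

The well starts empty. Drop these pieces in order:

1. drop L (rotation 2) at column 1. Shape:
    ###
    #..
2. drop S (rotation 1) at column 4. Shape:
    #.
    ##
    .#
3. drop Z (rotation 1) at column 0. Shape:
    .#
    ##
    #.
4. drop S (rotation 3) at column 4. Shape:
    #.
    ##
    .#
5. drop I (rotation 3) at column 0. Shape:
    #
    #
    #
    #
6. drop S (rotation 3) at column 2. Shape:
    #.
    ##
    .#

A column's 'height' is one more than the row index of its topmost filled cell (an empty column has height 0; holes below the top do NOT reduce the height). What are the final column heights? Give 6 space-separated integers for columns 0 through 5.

Drop 1: L rot2 at col 1 lands with bottom-row=0; cleared 0 line(s) (total 0); column heights now [0 2 2 2 0 0], max=2
Drop 2: S rot1 at col 4 lands with bottom-row=0; cleared 0 line(s) (total 0); column heights now [0 2 2 2 3 2], max=3
Drop 3: Z rot1 at col 0 lands with bottom-row=1; cleared 1 line(s) (total 1); column heights now [2 3 0 0 2 1], max=3
Drop 4: S rot3 at col 4 lands with bottom-row=1; cleared 0 line(s) (total 1); column heights now [2 3 0 0 4 3], max=4
Drop 5: I rot3 at col 0 lands with bottom-row=2; cleared 0 line(s) (total 1); column heights now [6 3 0 0 4 3], max=6
Drop 6: S rot3 at col 2 lands with bottom-row=0; cleared 1 line(s) (total 2); column heights now [5 2 2 1 3 2], max=5

Answer: 5 2 2 1 3 2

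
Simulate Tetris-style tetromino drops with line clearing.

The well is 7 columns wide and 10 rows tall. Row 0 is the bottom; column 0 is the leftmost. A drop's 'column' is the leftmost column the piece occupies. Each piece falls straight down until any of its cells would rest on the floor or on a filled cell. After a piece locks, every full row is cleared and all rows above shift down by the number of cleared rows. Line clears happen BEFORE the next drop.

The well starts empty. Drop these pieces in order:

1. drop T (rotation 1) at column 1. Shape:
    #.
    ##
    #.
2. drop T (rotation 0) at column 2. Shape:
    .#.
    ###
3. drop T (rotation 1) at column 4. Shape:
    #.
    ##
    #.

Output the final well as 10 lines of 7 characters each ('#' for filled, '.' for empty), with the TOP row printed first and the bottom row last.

Answer: .......
.......
.......
.......
....#..
....##.
...##..
.####..
.##....
.#.....

Derivation:
Drop 1: T rot1 at col 1 lands with bottom-row=0; cleared 0 line(s) (total 0); column heights now [0 3 2 0 0 0 0], max=3
Drop 2: T rot0 at col 2 lands with bottom-row=2; cleared 0 line(s) (total 0); column heights now [0 3 3 4 3 0 0], max=4
Drop 3: T rot1 at col 4 lands with bottom-row=3; cleared 0 line(s) (total 0); column heights now [0 3 3 4 6 5 0], max=6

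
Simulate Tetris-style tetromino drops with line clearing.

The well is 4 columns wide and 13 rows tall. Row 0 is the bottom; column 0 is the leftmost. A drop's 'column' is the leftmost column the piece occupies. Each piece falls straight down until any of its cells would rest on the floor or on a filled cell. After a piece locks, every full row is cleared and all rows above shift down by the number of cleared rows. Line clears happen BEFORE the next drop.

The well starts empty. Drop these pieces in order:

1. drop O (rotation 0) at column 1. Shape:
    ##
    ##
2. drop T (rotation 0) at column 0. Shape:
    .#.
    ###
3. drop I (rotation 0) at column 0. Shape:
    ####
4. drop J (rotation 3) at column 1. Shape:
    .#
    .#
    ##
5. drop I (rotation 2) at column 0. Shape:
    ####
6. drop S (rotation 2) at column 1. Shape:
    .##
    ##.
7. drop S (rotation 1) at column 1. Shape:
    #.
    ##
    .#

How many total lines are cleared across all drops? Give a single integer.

Answer: 2

Derivation:
Drop 1: O rot0 at col 1 lands with bottom-row=0; cleared 0 line(s) (total 0); column heights now [0 2 2 0], max=2
Drop 2: T rot0 at col 0 lands with bottom-row=2; cleared 0 line(s) (total 0); column heights now [3 4 3 0], max=4
Drop 3: I rot0 at col 0 lands with bottom-row=4; cleared 1 line(s) (total 1); column heights now [3 4 3 0], max=4
Drop 4: J rot3 at col 1 lands with bottom-row=4; cleared 0 line(s) (total 1); column heights now [3 5 7 0], max=7
Drop 5: I rot2 at col 0 lands with bottom-row=7; cleared 1 line(s) (total 2); column heights now [3 5 7 0], max=7
Drop 6: S rot2 at col 1 lands with bottom-row=7; cleared 0 line(s) (total 2); column heights now [3 8 9 9], max=9
Drop 7: S rot1 at col 1 lands with bottom-row=9; cleared 0 line(s) (total 2); column heights now [3 12 11 9], max=12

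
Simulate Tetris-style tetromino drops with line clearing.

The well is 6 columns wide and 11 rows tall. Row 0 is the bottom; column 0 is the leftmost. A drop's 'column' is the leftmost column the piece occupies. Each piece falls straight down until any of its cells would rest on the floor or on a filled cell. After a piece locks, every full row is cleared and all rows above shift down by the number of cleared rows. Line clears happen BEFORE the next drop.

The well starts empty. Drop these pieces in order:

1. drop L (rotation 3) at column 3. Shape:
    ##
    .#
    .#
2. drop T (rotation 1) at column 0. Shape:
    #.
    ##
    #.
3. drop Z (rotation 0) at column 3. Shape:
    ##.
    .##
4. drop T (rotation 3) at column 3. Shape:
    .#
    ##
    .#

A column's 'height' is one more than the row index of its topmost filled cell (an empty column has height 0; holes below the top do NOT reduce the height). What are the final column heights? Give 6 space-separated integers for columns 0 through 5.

Drop 1: L rot3 at col 3 lands with bottom-row=0; cleared 0 line(s) (total 0); column heights now [0 0 0 3 3 0], max=3
Drop 2: T rot1 at col 0 lands with bottom-row=0; cleared 0 line(s) (total 0); column heights now [3 2 0 3 3 0], max=3
Drop 3: Z rot0 at col 3 lands with bottom-row=3; cleared 0 line(s) (total 0); column heights now [3 2 0 5 5 4], max=5
Drop 4: T rot3 at col 3 lands with bottom-row=5; cleared 0 line(s) (total 0); column heights now [3 2 0 7 8 4], max=8

Answer: 3 2 0 7 8 4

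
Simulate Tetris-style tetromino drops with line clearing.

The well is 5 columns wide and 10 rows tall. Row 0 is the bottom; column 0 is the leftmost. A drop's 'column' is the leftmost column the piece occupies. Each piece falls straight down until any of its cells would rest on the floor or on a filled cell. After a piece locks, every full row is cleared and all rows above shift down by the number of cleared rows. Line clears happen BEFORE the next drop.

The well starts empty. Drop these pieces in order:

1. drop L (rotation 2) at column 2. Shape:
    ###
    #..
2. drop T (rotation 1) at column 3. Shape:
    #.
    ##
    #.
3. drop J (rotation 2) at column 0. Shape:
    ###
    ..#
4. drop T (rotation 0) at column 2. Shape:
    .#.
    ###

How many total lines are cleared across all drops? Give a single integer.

Drop 1: L rot2 at col 2 lands with bottom-row=0; cleared 0 line(s) (total 0); column heights now [0 0 2 2 2], max=2
Drop 2: T rot1 at col 3 lands with bottom-row=2; cleared 0 line(s) (total 0); column heights now [0 0 2 5 4], max=5
Drop 3: J rot2 at col 0 lands with bottom-row=2; cleared 1 line(s) (total 1); column heights now [0 0 3 4 2], max=4
Drop 4: T rot0 at col 2 lands with bottom-row=4; cleared 0 line(s) (total 1); column heights now [0 0 5 6 5], max=6

Answer: 1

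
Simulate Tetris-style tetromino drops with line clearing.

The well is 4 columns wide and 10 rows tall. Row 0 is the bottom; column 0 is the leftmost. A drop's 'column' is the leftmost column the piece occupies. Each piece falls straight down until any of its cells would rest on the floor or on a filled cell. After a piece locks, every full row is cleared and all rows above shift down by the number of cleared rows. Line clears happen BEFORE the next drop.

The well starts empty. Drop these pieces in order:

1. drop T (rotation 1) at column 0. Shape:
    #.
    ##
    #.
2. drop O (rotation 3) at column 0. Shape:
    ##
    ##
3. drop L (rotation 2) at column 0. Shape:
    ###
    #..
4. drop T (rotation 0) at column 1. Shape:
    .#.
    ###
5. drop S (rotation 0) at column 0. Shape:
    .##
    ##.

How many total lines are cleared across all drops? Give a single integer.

Drop 1: T rot1 at col 0 lands with bottom-row=0; cleared 0 line(s) (total 0); column heights now [3 2 0 0], max=3
Drop 2: O rot3 at col 0 lands with bottom-row=3; cleared 0 line(s) (total 0); column heights now [5 5 0 0], max=5
Drop 3: L rot2 at col 0 lands with bottom-row=5; cleared 0 line(s) (total 0); column heights now [7 7 7 0], max=7
Drop 4: T rot0 at col 1 lands with bottom-row=7; cleared 0 line(s) (total 0); column heights now [7 8 9 8], max=9
Drop 5: S rot0 at col 0 lands with bottom-row=8; cleared 0 line(s) (total 0); column heights now [9 10 10 8], max=10

Answer: 0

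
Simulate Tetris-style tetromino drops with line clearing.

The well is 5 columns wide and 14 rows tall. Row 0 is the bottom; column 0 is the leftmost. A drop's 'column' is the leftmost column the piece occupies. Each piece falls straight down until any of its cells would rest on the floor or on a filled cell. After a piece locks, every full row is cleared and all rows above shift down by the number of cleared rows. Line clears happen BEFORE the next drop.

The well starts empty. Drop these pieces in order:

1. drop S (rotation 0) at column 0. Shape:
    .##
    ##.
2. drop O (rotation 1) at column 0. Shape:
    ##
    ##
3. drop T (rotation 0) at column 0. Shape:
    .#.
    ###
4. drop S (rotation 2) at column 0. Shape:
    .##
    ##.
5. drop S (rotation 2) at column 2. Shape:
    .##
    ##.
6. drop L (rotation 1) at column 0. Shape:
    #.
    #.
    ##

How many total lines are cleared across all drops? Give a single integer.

Drop 1: S rot0 at col 0 lands with bottom-row=0; cleared 0 line(s) (total 0); column heights now [1 2 2 0 0], max=2
Drop 2: O rot1 at col 0 lands with bottom-row=2; cleared 0 line(s) (total 0); column heights now [4 4 2 0 0], max=4
Drop 3: T rot0 at col 0 lands with bottom-row=4; cleared 0 line(s) (total 0); column heights now [5 6 5 0 0], max=6
Drop 4: S rot2 at col 0 lands with bottom-row=6; cleared 0 line(s) (total 0); column heights now [7 8 8 0 0], max=8
Drop 5: S rot2 at col 2 lands with bottom-row=8; cleared 0 line(s) (total 0); column heights now [7 8 9 10 10], max=10
Drop 6: L rot1 at col 0 lands with bottom-row=8; cleared 0 line(s) (total 0); column heights now [11 9 9 10 10], max=11

Answer: 0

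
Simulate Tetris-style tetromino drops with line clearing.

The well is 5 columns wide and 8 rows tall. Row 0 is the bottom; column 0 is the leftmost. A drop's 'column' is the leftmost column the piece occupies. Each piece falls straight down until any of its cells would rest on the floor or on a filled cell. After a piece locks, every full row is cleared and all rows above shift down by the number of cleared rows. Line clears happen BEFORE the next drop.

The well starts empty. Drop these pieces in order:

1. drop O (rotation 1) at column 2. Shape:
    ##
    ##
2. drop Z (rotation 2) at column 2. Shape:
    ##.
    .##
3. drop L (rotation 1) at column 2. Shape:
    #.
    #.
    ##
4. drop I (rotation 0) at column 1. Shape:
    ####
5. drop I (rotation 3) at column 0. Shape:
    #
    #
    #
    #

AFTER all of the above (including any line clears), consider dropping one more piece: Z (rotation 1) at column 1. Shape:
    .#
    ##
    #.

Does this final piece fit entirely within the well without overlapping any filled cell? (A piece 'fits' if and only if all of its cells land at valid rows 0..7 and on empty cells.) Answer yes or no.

Drop 1: O rot1 at col 2 lands with bottom-row=0; cleared 0 line(s) (total 0); column heights now [0 0 2 2 0], max=2
Drop 2: Z rot2 at col 2 lands with bottom-row=2; cleared 0 line(s) (total 0); column heights now [0 0 4 4 3], max=4
Drop 3: L rot1 at col 2 lands with bottom-row=4; cleared 0 line(s) (total 0); column heights now [0 0 7 5 3], max=7
Drop 4: I rot0 at col 1 lands with bottom-row=7; cleared 0 line(s) (total 0); column heights now [0 8 8 8 8], max=8
Drop 5: I rot3 at col 0 lands with bottom-row=0; cleared 0 line(s) (total 0); column heights now [4 8 8 8 8], max=8
Test piece Z rot1 at col 1 (width 2): heights before test = [4 8 8 8 8]; fits = False

Answer: no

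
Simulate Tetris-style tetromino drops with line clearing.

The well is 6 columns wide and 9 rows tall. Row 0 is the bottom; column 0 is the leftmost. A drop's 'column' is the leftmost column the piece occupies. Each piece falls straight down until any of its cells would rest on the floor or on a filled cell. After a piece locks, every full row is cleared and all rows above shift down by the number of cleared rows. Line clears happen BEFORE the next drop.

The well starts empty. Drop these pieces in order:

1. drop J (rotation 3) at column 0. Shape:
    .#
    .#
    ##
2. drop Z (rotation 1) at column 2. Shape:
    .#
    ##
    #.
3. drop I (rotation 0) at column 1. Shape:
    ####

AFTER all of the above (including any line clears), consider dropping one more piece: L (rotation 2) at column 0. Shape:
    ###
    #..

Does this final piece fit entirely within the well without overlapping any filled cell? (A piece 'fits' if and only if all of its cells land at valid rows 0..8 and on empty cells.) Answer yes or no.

Answer: yes

Derivation:
Drop 1: J rot3 at col 0 lands with bottom-row=0; cleared 0 line(s) (total 0); column heights now [1 3 0 0 0 0], max=3
Drop 2: Z rot1 at col 2 lands with bottom-row=0; cleared 0 line(s) (total 0); column heights now [1 3 2 3 0 0], max=3
Drop 3: I rot0 at col 1 lands with bottom-row=3; cleared 0 line(s) (total 0); column heights now [1 4 4 4 4 0], max=4
Test piece L rot2 at col 0 (width 3): heights before test = [1 4 4 4 4 0]; fits = True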